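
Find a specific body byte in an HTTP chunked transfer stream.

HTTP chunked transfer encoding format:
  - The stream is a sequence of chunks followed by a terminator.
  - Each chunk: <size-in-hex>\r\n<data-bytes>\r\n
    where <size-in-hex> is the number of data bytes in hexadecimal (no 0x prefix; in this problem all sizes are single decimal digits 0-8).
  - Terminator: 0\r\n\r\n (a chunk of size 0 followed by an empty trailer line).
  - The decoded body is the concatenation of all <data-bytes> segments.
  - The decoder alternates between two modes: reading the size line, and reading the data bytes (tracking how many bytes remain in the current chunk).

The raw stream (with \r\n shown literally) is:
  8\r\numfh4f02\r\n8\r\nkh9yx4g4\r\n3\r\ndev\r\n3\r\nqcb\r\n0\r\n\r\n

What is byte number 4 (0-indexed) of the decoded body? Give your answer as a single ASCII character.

Chunk 1: stream[0..1]='8' size=0x8=8, data at stream[3..11]='umfh4f02' -> body[0..8], body so far='umfh4f02'
Chunk 2: stream[13..14]='8' size=0x8=8, data at stream[16..24]='kh9yx4g4' -> body[8..16], body so far='umfh4f02kh9yx4g4'
Chunk 3: stream[26..27]='3' size=0x3=3, data at stream[29..32]='dev' -> body[16..19], body so far='umfh4f02kh9yx4g4dev'
Chunk 4: stream[34..35]='3' size=0x3=3, data at stream[37..40]='qcb' -> body[19..22], body so far='umfh4f02kh9yx4g4devqcb'
Chunk 5: stream[42..43]='0' size=0 (terminator). Final body='umfh4f02kh9yx4g4devqcb' (22 bytes)
Body byte 4 = '4'

Answer: 4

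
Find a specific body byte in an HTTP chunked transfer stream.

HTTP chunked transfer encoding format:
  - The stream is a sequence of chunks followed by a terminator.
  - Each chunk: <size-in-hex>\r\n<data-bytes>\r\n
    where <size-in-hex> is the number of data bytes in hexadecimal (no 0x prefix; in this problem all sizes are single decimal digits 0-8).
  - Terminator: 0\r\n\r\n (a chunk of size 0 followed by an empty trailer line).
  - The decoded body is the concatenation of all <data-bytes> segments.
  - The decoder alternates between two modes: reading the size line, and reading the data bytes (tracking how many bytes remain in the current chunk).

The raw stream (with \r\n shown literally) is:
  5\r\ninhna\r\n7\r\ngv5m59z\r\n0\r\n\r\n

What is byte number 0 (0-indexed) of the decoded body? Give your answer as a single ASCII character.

Chunk 1: stream[0..1]='5' size=0x5=5, data at stream[3..8]='inhna' -> body[0..5], body so far='inhna'
Chunk 2: stream[10..11]='7' size=0x7=7, data at stream[13..20]='gv5m59z' -> body[5..12], body so far='inhnagv5m59z'
Chunk 3: stream[22..23]='0' size=0 (terminator). Final body='inhnagv5m59z' (12 bytes)
Body byte 0 = 'i'

Answer: i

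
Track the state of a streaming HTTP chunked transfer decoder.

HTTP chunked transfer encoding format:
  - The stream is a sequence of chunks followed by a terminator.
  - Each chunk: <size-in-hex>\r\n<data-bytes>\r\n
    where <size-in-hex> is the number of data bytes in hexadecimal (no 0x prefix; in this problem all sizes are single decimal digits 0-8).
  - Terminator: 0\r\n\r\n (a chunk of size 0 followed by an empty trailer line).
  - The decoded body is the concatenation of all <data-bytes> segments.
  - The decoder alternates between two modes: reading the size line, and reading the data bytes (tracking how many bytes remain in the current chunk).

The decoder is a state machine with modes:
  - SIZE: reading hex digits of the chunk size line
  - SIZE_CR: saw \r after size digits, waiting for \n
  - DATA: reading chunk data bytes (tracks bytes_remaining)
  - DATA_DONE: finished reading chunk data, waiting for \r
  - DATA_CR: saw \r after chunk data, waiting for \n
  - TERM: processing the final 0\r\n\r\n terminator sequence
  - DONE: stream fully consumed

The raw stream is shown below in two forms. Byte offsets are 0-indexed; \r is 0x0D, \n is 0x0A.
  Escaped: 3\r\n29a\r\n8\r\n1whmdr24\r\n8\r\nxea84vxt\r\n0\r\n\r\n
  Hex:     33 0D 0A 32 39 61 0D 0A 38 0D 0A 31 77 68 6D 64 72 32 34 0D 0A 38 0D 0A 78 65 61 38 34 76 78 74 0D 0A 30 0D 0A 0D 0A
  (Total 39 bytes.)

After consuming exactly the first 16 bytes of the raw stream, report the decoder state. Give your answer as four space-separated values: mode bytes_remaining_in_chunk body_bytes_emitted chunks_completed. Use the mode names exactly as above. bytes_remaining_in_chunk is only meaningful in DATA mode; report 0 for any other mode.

Answer: DATA 3 8 1

Derivation:
Byte 0 = '3': mode=SIZE remaining=0 emitted=0 chunks_done=0
Byte 1 = 0x0D: mode=SIZE_CR remaining=0 emitted=0 chunks_done=0
Byte 2 = 0x0A: mode=DATA remaining=3 emitted=0 chunks_done=0
Byte 3 = '2': mode=DATA remaining=2 emitted=1 chunks_done=0
Byte 4 = '9': mode=DATA remaining=1 emitted=2 chunks_done=0
Byte 5 = 'a': mode=DATA_DONE remaining=0 emitted=3 chunks_done=0
Byte 6 = 0x0D: mode=DATA_CR remaining=0 emitted=3 chunks_done=0
Byte 7 = 0x0A: mode=SIZE remaining=0 emitted=3 chunks_done=1
Byte 8 = '8': mode=SIZE remaining=0 emitted=3 chunks_done=1
Byte 9 = 0x0D: mode=SIZE_CR remaining=0 emitted=3 chunks_done=1
Byte 10 = 0x0A: mode=DATA remaining=8 emitted=3 chunks_done=1
Byte 11 = '1': mode=DATA remaining=7 emitted=4 chunks_done=1
Byte 12 = 'w': mode=DATA remaining=6 emitted=5 chunks_done=1
Byte 13 = 'h': mode=DATA remaining=5 emitted=6 chunks_done=1
Byte 14 = 'm': mode=DATA remaining=4 emitted=7 chunks_done=1
Byte 15 = 'd': mode=DATA remaining=3 emitted=8 chunks_done=1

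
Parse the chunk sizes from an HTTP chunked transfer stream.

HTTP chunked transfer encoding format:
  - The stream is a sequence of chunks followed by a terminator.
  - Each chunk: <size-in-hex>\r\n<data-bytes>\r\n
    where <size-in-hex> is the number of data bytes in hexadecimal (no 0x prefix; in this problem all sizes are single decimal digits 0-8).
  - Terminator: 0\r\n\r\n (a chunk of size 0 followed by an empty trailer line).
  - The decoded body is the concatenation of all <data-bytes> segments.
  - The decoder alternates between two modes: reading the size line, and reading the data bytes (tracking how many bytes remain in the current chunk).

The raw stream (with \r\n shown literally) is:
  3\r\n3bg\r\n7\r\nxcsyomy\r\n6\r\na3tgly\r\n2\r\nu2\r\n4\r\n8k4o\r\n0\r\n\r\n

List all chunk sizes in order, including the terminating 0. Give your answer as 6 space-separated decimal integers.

Answer: 3 7 6 2 4 0

Derivation:
Chunk 1: stream[0..1]='3' size=0x3=3, data at stream[3..6]='3bg' -> body[0..3], body so far='3bg'
Chunk 2: stream[8..9]='7' size=0x7=7, data at stream[11..18]='xcsyomy' -> body[3..10], body so far='3bgxcsyomy'
Chunk 3: stream[20..21]='6' size=0x6=6, data at stream[23..29]='a3tgly' -> body[10..16], body so far='3bgxcsyomya3tgly'
Chunk 4: stream[31..32]='2' size=0x2=2, data at stream[34..36]='u2' -> body[16..18], body so far='3bgxcsyomya3tglyu2'
Chunk 5: stream[38..39]='4' size=0x4=4, data at stream[41..45]='8k4o' -> body[18..22], body so far='3bgxcsyomya3tglyu28k4o'
Chunk 6: stream[47..48]='0' size=0 (terminator). Final body='3bgxcsyomya3tglyu28k4o' (22 bytes)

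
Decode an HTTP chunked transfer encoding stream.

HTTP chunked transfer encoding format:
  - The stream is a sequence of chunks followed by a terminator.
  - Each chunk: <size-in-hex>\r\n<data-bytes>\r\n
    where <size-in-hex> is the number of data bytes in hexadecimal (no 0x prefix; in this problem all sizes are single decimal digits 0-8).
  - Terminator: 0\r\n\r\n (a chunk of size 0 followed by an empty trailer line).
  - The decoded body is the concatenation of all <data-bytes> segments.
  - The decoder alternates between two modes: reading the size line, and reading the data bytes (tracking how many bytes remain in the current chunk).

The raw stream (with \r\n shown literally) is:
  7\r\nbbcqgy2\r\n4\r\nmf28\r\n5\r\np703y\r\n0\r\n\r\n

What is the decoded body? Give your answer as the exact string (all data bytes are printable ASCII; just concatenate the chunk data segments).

Answer: bbcqgy2mf28p703y

Derivation:
Chunk 1: stream[0..1]='7' size=0x7=7, data at stream[3..10]='bbcqgy2' -> body[0..7], body so far='bbcqgy2'
Chunk 2: stream[12..13]='4' size=0x4=4, data at stream[15..19]='mf28' -> body[7..11], body so far='bbcqgy2mf28'
Chunk 3: stream[21..22]='5' size=0x5=5, data at stream[24..29]='p703y' -> body[11..16], body so far='bbcqgy2mf28p703y'
Chunk 4: stream[31..32]='0' size=0 (terminator). Final body='bbcqgy2mf28p703y' (16 bytes)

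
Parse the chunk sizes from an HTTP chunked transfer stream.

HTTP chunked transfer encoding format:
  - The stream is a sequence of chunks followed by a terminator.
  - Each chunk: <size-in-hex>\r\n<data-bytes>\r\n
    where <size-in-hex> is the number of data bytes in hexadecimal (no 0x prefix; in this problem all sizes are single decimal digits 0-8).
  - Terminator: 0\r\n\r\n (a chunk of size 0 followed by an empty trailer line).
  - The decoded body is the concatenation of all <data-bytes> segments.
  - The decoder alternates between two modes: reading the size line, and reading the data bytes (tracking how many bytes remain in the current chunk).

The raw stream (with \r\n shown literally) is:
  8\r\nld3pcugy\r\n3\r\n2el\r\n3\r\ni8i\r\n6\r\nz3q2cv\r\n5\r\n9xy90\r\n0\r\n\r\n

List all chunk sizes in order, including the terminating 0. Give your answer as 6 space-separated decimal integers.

Answer: 8 3 3 6 5 0

Derivation:
Chunk 1: stream[0..1]='8' size=0x8=8, data at stream[3..11]='ld3pcugy' -> body[0..8], body so far='ld3pcugy'
Chunk 2: stream[13..14]='3' size=0x3=3, data at stream[16..19]='2el' -> body[8..11], body so far='ld3pcugy2el'
Chunk 3: stream[21..22]='3' size=0x3=3, data at stream[24..27]='i8i' -> body[11..14], body so far='ld3pcugy2eli8i'
Chunk 4: stream[29..30]='6' size=0x6=6, data at stream[32..38]='z3q2cv' -> body[14..20], body so far='ld3pcugy2eli8iz3q2cv'
Chunk 5: stream[40..41]='5' size=0x5=5, data at stream[43..48]='9xy90' -> body[20..25], body so far='ld3pcugy2eli8iz3q2cv9xy90'
Chunk 6: stream[50..51]='0' size=0 (terminator). Final body='ld3pcugy2eli8iz3q2cv9xy90' (25 bytes)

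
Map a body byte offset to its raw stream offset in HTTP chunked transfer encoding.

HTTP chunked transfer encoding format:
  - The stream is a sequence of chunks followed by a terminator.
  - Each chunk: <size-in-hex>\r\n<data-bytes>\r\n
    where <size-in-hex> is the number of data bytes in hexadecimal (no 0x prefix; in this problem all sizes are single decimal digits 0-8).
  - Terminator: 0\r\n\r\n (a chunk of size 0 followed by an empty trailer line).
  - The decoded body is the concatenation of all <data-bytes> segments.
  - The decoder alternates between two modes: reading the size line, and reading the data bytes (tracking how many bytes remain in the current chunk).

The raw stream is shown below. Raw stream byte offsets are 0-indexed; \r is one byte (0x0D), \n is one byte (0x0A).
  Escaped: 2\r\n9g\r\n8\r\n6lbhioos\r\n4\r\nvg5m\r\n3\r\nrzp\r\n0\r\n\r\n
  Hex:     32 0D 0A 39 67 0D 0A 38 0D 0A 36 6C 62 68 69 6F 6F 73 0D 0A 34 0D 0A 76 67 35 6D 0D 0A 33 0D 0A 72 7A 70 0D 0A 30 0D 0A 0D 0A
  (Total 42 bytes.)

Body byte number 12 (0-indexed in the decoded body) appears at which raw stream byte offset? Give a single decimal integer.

Chunk 1: stream[0..1]='2' size=0x2=2, data at stream[3..5]='9g' -> body[0..2], body so far='9g'
Chunk 2: stream[7..8]='8' size=0x8=8, data at stream[10..18]='6lbhioos' -> body[2..10], body so far='9g6lbhioos'
Chunk 3: stream[20..21]='4' size=0x4=4, data at stream[23..27]='vg5m' -> body[10..14], body so far='9g6lbhioosvg5m'
Chunk 4: stream[29..30]='3' size=0x3=3, data at stream[32..35]='rzp' -> body[14..17], body so far='9g6lbhioosvg5mrzp'
Chunk 5: stream[37..38]='0' size=0 (terminator). Final body='9g6lbhioosvg5mrzp' (17 bytes)
Body byte 12 at stream offset 25

Answer: 25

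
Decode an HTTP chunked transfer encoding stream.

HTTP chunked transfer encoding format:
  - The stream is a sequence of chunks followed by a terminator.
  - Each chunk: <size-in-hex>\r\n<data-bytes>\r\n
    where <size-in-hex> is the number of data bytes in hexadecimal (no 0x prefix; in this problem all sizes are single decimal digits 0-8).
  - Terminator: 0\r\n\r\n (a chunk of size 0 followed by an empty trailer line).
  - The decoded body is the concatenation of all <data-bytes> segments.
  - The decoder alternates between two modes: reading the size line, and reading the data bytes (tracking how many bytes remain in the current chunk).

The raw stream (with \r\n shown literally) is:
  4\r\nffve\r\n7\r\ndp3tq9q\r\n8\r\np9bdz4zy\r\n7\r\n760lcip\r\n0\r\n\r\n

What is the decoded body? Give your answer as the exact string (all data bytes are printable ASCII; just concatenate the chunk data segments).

Answer: ffvedp3tq9qp9bdz4zy760lcip

Derivation:
Chunk 1: stream[0..1]='4' size=0x4=4, data at stream[3..7]='ffve' -> body[0..4], body so far='ffve'
Chunk 2: stream[9..10]='7' size=0x7=7, data at stream[12..19]='dp3tq9q' -> body[4..11], body so far='ffvedp3tq9q'
Chunk 3: stream[21..22]='8' size=0x8=8, data at stream[24..32]='p9bdz4zy' -> body[11..19], body so far='ffvedp3tq9qp9bdz4zy'
Chunk 4: stream[34..35]='7' size=0x7=7, data at stream[37..44]='760lcip' -> body[19..26], body so far='ffvedp3tq9qp9bdz4zy760lcip'
Chunk 5: stream[46..47]='0' size=0 (terminator). Final body='ffvedp3tq9qp9bdz4zy760lcip' (26 bytes)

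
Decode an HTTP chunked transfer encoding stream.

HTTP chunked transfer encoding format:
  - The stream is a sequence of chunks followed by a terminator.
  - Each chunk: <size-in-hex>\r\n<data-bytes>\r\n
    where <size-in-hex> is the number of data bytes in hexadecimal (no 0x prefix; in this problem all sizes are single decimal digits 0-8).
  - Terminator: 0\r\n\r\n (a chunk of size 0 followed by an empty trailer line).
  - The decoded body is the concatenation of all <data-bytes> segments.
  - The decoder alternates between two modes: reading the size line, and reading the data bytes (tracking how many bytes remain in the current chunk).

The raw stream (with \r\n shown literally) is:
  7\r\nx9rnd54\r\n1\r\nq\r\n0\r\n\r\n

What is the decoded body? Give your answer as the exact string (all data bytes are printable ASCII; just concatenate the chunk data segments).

Chunk 1: stream[0..1]='7' size=0x7=7, data at stream[3..10]='x9rnd54' -> body[0..7], body so far='x9rnd54'
Chunk 2: stream[12..13]='1' size=0x1=1, data at stream[15..16]='q' -> body[7..8], body so far='x9rnd54q'
Chunk 3: stream[18..19]='0' size=0 (terminator). Final body='x9rnd54q' (8 bytes)

Answer: x9rnd54q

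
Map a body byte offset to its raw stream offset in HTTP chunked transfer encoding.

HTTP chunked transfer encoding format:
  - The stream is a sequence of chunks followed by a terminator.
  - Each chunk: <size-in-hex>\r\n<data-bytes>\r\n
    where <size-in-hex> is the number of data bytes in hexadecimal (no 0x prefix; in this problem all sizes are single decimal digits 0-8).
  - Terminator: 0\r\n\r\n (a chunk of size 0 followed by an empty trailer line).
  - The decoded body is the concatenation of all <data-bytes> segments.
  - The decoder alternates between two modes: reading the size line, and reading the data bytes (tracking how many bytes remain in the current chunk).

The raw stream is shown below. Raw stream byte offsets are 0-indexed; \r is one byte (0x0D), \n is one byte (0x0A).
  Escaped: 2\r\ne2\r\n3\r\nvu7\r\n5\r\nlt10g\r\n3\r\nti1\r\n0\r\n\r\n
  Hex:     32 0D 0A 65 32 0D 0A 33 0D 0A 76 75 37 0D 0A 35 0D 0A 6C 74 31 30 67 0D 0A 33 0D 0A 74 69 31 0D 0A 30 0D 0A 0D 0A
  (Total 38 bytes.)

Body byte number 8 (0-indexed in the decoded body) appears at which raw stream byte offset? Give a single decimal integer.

Answer: 21

Derivation:
Chunk 1: stream[0..1]='2' size=0x2=2, data at stream[3..5]='e2' -> body[0..2], body so far='e2'
Chunk 2: stream[7..8]='3' size=0x3=3, data at stream[10..13]='vu7' -> body[2..5], body so far='e2vu7'
Chunk 3: stream[15..16]='5' size=0x5=5, data at stream[18..23]='lt10g' -> body[5..10], body so far='e2vu7lt10g'
Chunk 4: stream[25..26]='3' size=0x3=3, data at stream[28..31]='ti1' -> body[10..13], body so far='e2vu7lt10gti1'
Chunk 5: stream[33..34]='0' size=0 (terminator). Final body='e2vu7lt10gti1' (13 bytes)
Body byte 8 at stream offset 21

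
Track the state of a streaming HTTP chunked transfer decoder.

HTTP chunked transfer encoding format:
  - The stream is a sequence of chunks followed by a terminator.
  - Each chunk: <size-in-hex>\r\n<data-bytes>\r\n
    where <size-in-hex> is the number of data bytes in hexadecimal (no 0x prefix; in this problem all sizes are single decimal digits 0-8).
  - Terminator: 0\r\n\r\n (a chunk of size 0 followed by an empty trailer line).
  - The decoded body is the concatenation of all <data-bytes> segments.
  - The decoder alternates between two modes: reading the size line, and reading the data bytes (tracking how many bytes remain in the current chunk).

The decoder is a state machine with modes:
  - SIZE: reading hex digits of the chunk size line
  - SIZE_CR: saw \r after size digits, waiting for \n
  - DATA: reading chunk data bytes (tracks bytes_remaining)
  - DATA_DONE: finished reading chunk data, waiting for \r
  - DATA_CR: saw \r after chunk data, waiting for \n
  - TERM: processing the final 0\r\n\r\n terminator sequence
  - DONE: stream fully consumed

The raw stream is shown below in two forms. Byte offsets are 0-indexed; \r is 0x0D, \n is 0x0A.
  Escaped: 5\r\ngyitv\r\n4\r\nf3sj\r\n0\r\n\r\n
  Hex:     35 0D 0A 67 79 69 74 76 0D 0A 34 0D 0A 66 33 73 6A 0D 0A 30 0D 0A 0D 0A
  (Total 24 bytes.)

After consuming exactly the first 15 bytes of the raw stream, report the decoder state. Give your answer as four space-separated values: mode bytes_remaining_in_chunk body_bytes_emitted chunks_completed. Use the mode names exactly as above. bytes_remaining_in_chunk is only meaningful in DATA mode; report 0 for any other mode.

Byte 0 = '5': mode=SIZE remaining=0 emitted=0 chunks_done=0
Byte 1 = 0x0D: mode=SIZE_CR remaining=0 emitted=0 chunks_done=0
Byte 2 = 0x0A: mode=DATA remaining=5 emitted=0 chunks_done=0
Byte 3 = 'g': mode=DATA remaining=4 emitted=1 chunks_done=0
Byte 4 = 'y': mode=DATA remaining=3 emitted=2 chunks_done=0
Byte 5 = 'i': mode=DATA remaining=2 emitted=3 chunks_done=0
Byte 6 = 't': mode=DATA remaining=1 emitted=4 chunks_done=0
Byte 7 = 'v': mode=DATA_DONE remaining=0 emitted=5 chunks_done=0
Byte 8 = 0x0D: mode=DATA_CR remaining=0 emitted=5 chunks_done=0
Byte 9 = 0x0A: mode=SIZE remaining=0 emitted=5 chunks_done=1
Byte 10 = '4': mode=SIZE remaining=0 emitted=5 chunks_done=1
Byte 11 = 0x0D: mode=SIZE_CR remaining=0 emitted=5 chunks_done=1
Byte 12 = 0x0A: mode=DATA remaining=4 emitted=5 chunks_done=1
Byte 13 = 'f': mode=DATA remaining=3 emitted=6 chunks_done=1
Byte 14 = '3': mode=DATA remaining=2 emitted=7 chunks_done=1

Answer: DATA 2 7 1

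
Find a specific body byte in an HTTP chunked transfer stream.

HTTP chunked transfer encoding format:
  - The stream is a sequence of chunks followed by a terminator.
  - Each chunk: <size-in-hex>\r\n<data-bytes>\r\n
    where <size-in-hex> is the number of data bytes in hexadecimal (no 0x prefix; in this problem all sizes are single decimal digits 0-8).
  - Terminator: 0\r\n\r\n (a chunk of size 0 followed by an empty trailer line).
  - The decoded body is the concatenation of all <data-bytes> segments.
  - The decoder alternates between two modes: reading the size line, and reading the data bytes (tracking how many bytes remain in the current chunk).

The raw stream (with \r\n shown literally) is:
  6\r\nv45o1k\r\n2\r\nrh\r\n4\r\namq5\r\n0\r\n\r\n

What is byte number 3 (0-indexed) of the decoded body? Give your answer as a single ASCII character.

Chunk 1: stream[0..1]='6' size=0x6=6, data at stream[3..9]='v45o1k' -> body[0..6], body so far='v45o1k'
Chunk 2: stream[11..12]='2' size=0x2=2, data at stream[14..16]='rh' -> body[6..8], body so far='v45o1krh'
Chunk 3: stream[18..19]='4' size=0x4=4, data at stream[21..25]='amq5' -> body[8..12], body so far='v45o1krhamq5'
Chunk 4: stream[27..28]='0' size=0 (terminator). Final body='v45o1krhamq5' (12 bytes)
Body byte 3 = 'o'

Answer: o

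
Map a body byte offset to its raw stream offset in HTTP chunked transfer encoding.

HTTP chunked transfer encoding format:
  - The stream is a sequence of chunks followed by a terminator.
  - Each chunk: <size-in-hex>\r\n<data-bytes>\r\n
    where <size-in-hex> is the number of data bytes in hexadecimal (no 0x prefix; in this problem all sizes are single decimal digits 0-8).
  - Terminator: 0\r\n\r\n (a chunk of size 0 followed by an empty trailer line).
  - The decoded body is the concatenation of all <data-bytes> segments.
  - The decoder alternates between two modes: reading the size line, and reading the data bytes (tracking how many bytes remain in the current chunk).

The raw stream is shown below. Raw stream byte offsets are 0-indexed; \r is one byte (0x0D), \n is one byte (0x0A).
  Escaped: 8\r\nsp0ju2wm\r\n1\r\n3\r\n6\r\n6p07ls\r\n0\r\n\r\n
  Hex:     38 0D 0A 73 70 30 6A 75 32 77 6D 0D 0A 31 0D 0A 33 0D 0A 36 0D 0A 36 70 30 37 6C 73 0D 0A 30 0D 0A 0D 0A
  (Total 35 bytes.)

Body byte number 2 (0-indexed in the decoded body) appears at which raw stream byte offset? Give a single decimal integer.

Answer: 5

Derivation:
Chunk 1: stream[0..1]='8' size=0x8=8, data at stream[3..11]='sp0ju2wm' -> body[0..8], body so far='sp0ju2wm'
Chunk 2: stream[13..14]='1' size=0x1=1, data at stream[16..17]='3' -> body[8..9], body so far='sp0ju2wm3'
Chunk 3: stream[19..20]='6' size=0x6=6, data at stream[22..28]='6p07ls' -> body[9..15], body so far='sp0ju2wm36p07ls'
Chunk 4: stream[30..31]='0' size=0 (terminator). Final body='sp0ju2wm36p07ls' (15 bytes)
Body byte 2 at stream offset 5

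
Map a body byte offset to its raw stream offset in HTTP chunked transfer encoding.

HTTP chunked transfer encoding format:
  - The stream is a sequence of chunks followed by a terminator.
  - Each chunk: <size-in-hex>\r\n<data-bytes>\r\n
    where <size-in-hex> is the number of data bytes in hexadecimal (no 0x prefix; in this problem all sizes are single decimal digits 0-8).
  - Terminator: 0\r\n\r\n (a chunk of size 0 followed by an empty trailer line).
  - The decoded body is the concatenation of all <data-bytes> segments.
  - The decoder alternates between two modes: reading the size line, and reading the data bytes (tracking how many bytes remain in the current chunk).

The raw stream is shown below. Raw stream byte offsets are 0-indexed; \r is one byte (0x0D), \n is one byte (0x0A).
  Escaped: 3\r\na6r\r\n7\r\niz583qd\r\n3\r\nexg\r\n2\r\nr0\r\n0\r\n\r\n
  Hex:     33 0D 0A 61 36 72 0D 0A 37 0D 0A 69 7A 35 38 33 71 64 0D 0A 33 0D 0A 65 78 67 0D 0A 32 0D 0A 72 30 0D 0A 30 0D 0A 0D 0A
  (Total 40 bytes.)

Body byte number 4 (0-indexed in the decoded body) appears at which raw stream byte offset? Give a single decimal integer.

Chunk 1: stream[0..1]='3' size=0x3=3, data at stream[3..6]='a6r' -> body[0..3], body so far='a6r'
Chunk 2: stream[8..9]='7' size=0x7=7, data at stream[11..18]='iz583qd' -> body[3..10], body so far='a6riz583qd'
Chunk 3: stream[20..21]='3' size=0x3=3, data at stream[23..26]='exg' -> body[10..13], body so far='a6riz583qdexg'
Chunk 4: stream[28..29]='2' size=0x2=2, data at stream[31..33]='r0' -> body[13..15], body so far='a6riz583qdexgr0'
Chunk 5: stream[35..36]='0' size=0 (terminator). Final body='a6riz583qdexgr0' (15 bytes)
Body byte 4 at stream offset 12

Answer: 12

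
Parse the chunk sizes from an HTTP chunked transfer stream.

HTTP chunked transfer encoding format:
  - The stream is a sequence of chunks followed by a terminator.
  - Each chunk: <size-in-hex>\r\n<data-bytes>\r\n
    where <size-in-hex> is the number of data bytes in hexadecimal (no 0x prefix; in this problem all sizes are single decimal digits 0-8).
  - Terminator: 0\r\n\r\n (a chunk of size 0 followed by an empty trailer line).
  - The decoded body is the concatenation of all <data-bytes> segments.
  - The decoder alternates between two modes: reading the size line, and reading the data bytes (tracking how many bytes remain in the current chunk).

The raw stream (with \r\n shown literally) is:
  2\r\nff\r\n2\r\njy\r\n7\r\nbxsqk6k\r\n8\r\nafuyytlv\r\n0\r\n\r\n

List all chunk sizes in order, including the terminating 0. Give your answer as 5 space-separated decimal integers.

Chunk 1: stream[0..1]='2' size=0x2=2, data at stream[3..5]='ff' -> body[0..2], body so far='ff'
Chunk 2: stream[7..8]='2' size=0x2=2, data at stream[10..12]='jy' -> body[2..4], body so far='ffjy'
Chunk 3: stream[14..15]='7' size=0x7=7, data at stream[17..24]='bxsqk6k' -> body[4..11], body so far='ffjybxsqk6k'
Chunk 4: stream[26..27]='8' size=0x8=8, data at stream[29..37]='afuyytlv' -> body[11..19], body so far='ffjybxsqk6kafuyytlv'
Chunk 5: stream[39..40]='0' size=0 (terminator). Final body='ffjybxsqk6kafuyytlv' (19 bytes)

Answer: 2 2 7 8 0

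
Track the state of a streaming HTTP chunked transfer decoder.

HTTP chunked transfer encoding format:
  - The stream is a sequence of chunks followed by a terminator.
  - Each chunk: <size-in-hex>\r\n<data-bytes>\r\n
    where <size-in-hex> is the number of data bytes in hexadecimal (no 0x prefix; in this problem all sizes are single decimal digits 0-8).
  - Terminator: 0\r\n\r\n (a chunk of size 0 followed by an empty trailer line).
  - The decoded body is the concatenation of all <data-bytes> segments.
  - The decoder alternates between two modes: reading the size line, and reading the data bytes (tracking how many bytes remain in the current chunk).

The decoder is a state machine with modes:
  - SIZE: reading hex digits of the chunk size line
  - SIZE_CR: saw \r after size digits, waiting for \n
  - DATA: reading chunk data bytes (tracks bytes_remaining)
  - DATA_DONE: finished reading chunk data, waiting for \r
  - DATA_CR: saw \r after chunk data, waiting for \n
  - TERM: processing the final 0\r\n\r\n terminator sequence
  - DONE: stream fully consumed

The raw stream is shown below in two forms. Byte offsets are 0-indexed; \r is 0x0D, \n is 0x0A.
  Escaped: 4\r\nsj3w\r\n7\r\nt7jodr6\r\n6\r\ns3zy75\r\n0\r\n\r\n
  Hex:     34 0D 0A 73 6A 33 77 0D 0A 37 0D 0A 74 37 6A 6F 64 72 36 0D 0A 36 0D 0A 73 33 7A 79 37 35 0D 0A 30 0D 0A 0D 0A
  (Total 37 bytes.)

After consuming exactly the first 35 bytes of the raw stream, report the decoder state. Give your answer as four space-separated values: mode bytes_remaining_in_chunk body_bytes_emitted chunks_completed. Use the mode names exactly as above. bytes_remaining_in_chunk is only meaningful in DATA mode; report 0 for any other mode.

Answer: TERM 0 17 3

Derivation:
Byte 0 = '4': mode=SIZE remaining=0 emitted=0 chunks_done=0
Byte 1 = 0x0D: mode=SIZE_CR remaining=0 emitted=0 chunks_done=0
Byte 2 = 0x0A: mode=DATA remaining=4 emitted=0 chunks_done=0
Byte 3 = 's': mode=DATA remaining=3 emitted=1 chunks_done=0
Byte 4 = 'j': mode=DATA remaining=2 emitted=2 chunks_done=0
Byte 5 = '3': mode=DATA remaining=1 emitted=3 chunks_done=0
Byte 6 = 'w': mode=DATA_DONE remaining=0 emitted=4 chunks_done=0
Byte 7 = 0x0D: mode=DATA_CR remaining=0 emitted=4 chunks_done=0
Byte 8 = 0x0A: mode=SIZE remaining=0 emitted=4 chunks_done=1
Byte 9 = '7': mode=SIZE remaining=0 emitted=4 chunks_done=1
Byte 10 = 0x0D: mode=SIZE_CR remaining=0 emitted=4 chunks_done=1
Byte 11 = 0x0A: mode=DATA remaining=7 emitted=4 chunks_done=1
Byte 12 = 't': mode=DATA remaining=6 emitted=5 chunks_done=1
Byte 13 = '7': mode=DATA remaining=5 emitted=6 chunks_done=1
Byte 14 = 'j': mode=DATA remaining=4 emitted=7 chunks_done=1
Byte 15 = 'o': mode=DATA remaining=3 emitted=8 chunks_done=1
Byte 16 = 'd': mode=DATA remaining=2 emitted=9 chunks_done=1
Byte 17 = 'r': mode=DATA remaining=1 emitted=10 chunks_done=1
Byte 18 = '6': mode=DATA_DONE remaining=0 emitted=11 chunks_done=1
Byte 19 = 0x0D: mode=DATA_CR remaining=0 emitted=11 chunks_done=1
Byte 20 = 0x0A: mode=SIZE remaining=0 emitted=11 chunks_done=2
Byte 21 = '6': mode=SIZE remaining=0 emitted=11 chunks_done=2
Byte 22 = 0x0D: mode=SIZE_CR remaining=0 emitted=11 chunks_done=2
Byte 23 = 0x0A: mode=DATA remaining=6 emitted=11 chunks_done=2
Byte 24 = 's': mode=DATA remaining=5 emitted=12 chunks_done=2
Byte 25 = '3': mode=DATA remaining=4 emitted=13 chunks_done=2
Byte 26 = 'z': mode=DATA remaining=3 emitted=14 chunks_done=2
Byte 27 = 'y': mode=DATA remaining=2 emitted=15 chunks_done=2
Byte 28 = '7': mode=DATA remaining=1 emitted=16 chunks_done=2
Byte 29 = '5': mode=DATA_DONE remaining=0 emitted=17 chunks_done=2
Byte 30 = 0x0D: mode=DATA_CR remaining=0 emitted=17 chunks_done=2
Byte 31 = 0x0A: mode=SIZE remaining=0 emitted=17 chunks_done=3
Byte 32 = '0': mode=SIZE remaining=0 emitted=17 chunks_done=3
Byte 33 = 0x0D: mode=SIZE_CR remaining=0 emitted=17 chunks_done=3
Byte 34 = 0x0A: mode=TERM remaining=0 emitted=17 chunks_done=3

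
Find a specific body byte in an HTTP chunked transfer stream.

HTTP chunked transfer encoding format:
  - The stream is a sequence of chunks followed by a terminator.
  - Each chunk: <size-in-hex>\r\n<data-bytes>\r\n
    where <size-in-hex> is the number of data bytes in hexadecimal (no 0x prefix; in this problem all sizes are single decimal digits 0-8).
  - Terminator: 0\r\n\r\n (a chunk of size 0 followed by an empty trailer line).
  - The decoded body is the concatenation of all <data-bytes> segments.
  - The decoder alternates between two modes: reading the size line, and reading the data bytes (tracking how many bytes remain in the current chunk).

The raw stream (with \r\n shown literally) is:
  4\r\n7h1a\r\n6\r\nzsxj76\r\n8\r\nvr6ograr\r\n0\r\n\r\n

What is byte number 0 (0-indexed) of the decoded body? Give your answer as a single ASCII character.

Chunk 1: stream[0..1]='4' size=0x4=4, data at stream[3..7]='7h1a' -> body[0..4], body so far='7h1a'
Chunk 2: stream[9..10]='6' size=0x6=6, data at stream[12..18]='zsxj76' -> body[4..10], body so far='7h1azsxj76'
Chunk 3: stream[20..21]='8' size=0x8=8, data at stream[23..31]='vr6ograr' -> body[10..18], body so far='7h1azsxj76vr6ograr'
Chunk 4: stream[33..34]='0' size=0 (terminator). Final body='7h1azsxj76vr6ograr' (18 bytes)
Body byte 0 = '7'

Answer: 7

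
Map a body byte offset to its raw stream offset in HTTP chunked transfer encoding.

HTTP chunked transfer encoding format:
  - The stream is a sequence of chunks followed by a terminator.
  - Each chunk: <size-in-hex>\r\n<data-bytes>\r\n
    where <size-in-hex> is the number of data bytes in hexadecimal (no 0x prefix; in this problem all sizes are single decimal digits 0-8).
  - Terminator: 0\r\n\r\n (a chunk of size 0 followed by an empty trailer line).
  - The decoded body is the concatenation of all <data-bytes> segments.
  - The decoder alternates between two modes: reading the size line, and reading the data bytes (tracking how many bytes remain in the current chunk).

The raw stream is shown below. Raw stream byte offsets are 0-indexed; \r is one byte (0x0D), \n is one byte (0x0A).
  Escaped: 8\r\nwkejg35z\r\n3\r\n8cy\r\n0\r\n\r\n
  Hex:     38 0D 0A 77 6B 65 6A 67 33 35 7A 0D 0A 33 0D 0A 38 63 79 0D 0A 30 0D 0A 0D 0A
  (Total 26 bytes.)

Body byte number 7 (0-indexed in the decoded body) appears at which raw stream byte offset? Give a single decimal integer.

Chunk 1: stream[0..1]='8' size=0x8=8, data at stream[3..11]='wkejg35z' -> body[0..8], body so far='wkejg35z'
Chunk 2: stream[13..14]='3' size=0x3=3, data at stream[16..19]='8cy' -> body[8..11], body so far='wkejg35z8cy'
Chunk 3: stream[21..22]='0' size=0 (terminator). Final body='wkejg35z8cy' (11 bytes)
Body byte 7 at stream offset 10

Answer: 10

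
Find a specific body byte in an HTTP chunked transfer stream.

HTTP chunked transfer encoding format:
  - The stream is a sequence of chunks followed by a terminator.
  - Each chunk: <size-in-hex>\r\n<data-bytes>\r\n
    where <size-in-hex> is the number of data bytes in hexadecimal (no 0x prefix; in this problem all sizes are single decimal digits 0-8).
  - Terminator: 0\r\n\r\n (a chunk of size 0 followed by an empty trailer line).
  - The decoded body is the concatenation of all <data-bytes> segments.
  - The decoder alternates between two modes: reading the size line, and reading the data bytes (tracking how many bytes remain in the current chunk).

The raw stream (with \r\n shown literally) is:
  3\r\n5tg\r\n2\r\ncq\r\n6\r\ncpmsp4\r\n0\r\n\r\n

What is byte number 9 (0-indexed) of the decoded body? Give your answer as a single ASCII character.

Answer: p

Derivation:
Chunk 1: stream[0..1]='3' size=0x3=3, data at stream[3..6]='5tg' -> body[0..3], body so far='5tg'
Chunk 2: stream[8..9]='2' size=0x2=2, data at stream[11..13]='cq' -> body[3..5], body so far='5tgcq'
Chunk 3: stream[15..16]='6' size=0x6=6, data at stream[18..24]='cpmsp4' -> body[5..11], body so far='5tgcqcpmsp4'
Chunk 4: stream[26..27]='0' size=0 (terminator). Final body='5tgcqcpmsp4' (11 bytes)
Body byte 9 = 'p'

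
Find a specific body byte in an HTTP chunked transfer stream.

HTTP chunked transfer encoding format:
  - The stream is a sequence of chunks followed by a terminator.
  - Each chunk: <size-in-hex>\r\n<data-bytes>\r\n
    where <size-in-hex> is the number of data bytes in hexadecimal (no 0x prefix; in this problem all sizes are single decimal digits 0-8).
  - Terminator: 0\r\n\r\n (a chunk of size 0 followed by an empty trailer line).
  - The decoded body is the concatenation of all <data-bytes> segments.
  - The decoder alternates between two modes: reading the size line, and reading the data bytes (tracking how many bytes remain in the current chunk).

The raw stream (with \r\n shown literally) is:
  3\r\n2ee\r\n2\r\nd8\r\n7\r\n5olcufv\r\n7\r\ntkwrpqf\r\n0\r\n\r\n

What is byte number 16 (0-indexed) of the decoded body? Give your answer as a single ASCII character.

Chunk 1: stream[0..1]='3' size=0x3=3, data at stream[3..6]='2ee' -> body[0..3], body so far='2ee'
Chunk 2: stream[8..9]='2' size=0x2=2, data at stream[11..13]='d8' -> body[3..5], body so far='2eed8'
Chunk 3: stream[15..16]='7' size=0x7=7, data at stream[18..25]='5olcufv' -> body[5..12], body so far='2eed85olcufv'
Chunk 4: stream[27..28]='7' size=0x7=7, data at stream[30..37]='tkwrpqf' -> body[12..19], body so far='2eed85olcufvtkwrpqf'
Chunk 5: stream[39..40]='0' size=0 (terminator). Final body='2eed85olcufvtkwrpqf' (19 bytes)
Body byte 16 = 'p'

Answer: p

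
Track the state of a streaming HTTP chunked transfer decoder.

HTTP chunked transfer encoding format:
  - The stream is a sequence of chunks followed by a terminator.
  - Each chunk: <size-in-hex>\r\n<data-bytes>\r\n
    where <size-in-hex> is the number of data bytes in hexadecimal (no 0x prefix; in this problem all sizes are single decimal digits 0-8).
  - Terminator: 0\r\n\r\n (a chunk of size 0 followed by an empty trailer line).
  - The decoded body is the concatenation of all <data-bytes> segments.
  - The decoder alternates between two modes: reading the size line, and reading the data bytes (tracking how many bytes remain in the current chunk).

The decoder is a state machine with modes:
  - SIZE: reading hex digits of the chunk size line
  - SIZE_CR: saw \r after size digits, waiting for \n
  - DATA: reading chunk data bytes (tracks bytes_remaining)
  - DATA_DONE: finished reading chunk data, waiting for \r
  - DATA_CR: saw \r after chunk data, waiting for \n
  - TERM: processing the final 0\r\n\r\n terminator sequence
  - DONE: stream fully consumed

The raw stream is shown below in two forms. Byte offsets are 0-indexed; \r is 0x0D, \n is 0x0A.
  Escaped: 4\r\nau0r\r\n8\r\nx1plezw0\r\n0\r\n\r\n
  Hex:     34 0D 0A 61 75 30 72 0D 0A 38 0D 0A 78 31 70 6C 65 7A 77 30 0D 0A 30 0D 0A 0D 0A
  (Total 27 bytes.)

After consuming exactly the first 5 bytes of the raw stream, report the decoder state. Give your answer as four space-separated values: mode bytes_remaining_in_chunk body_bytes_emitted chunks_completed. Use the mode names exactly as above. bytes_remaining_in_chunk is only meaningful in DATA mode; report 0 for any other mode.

Byte 0 = '4': mode=SIZE remaining=0 emitted=0 chunks_done=0
Byte 1 = 0x0D: mode=SIZE_CR remaining=0 emitted=0 chunks_done=0
Byte 2 = 0x0A: mode=DATA remaining=4 emitted=0 chunks_done=0
Byte 3 = 'a': mode=DATA remaining=3 emitted=1 chunks_done=0
Byte 4 = 'u': mode=DATA remaining=2 emitted=2 chunks_done=0

Answer: DATA 2 2 0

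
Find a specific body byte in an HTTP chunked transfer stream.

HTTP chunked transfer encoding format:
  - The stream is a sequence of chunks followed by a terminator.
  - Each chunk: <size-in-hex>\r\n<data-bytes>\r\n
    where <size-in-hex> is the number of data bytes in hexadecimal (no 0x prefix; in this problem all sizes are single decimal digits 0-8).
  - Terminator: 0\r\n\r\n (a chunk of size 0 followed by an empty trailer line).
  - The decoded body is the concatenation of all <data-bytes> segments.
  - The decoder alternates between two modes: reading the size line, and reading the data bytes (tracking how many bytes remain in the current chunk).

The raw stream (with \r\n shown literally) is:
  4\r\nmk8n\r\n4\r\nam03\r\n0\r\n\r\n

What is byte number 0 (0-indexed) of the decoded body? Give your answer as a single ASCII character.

Answer: m

Derivation:
Chunk 1: stream[0..1]='4' size=0x4=4, data at stream[3..7]='mk8n' -> body[0..4], body so far='mk8n'
Chunk 2: stream[9..10]='4' size=0x4=4, data at stream[12..16]='am03' -> body[4..8], body so far='mk8nam03'
Chunk 3: stream[18..19]='0' size=0 (terminator). Final body='mk8nam03' (8 bytes)
Body byte 0 = 'm'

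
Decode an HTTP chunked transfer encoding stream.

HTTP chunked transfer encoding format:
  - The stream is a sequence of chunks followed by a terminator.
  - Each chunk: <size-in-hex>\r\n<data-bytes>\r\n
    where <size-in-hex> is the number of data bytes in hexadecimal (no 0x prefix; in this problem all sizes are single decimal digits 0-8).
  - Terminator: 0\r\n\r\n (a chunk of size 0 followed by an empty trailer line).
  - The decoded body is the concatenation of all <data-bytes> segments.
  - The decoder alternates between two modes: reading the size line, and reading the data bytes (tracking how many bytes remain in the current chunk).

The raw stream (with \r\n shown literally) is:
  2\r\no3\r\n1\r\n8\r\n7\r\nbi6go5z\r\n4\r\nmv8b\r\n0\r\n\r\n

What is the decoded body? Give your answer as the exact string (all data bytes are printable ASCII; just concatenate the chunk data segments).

Chunk 1: stream[0..1]='2' size=0x2=2, data at stream[3..5]='o3' -> body[0..2], body so far='o3'
Chunk 2: stream[7..8]='1' size=0x1=1, data at stream[10..11]='8' -> body[2..3], body so far='o38'
Chunk 3: stream[13..14]='7' size=0x7=7, data at stream[16..23]='bi6go5z' -> body[3..10], body so far='o38bi6go5z'
Chunk 4: stream[25..26]='4' size=0x4=4, data at stream[28..32]='mv8b' -> body[10..14], body so far='o38bi6go5zmv8b'
Chunk 5: stream[34..35]='0' size=0 (terminator). Final body='o38bi6go5zmv8b' (14 bytes)

Answer: o38bi6go5zmv8b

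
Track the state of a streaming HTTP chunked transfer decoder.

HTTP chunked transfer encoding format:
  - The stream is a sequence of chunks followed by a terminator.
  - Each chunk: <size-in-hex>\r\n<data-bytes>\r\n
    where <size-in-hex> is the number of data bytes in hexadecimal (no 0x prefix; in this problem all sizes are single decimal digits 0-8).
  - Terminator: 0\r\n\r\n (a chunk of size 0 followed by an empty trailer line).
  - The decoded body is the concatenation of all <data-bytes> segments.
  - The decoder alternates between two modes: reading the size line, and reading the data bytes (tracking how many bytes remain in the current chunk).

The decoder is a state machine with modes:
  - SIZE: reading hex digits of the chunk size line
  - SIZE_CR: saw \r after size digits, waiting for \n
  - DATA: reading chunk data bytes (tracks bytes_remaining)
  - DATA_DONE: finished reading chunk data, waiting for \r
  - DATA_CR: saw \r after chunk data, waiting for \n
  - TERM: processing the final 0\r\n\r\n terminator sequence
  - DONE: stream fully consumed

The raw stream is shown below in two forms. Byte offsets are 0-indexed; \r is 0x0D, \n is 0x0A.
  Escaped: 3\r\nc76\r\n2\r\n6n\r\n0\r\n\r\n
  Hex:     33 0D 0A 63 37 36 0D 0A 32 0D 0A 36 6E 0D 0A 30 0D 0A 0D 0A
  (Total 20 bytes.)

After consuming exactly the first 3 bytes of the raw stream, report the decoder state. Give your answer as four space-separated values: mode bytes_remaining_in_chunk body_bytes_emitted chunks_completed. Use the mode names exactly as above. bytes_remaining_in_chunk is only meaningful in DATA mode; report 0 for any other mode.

Byte 0 = '3': mode=SIZE remaining=0 emitted=0 chunks_done=0
Byte 1 = 0x0D: mode=SIZE_CR remaining=0 emitted=0 chunks_done=0
Byte 2 = 0x0A: mode=DATA remaining=3 emitted=0 chunks_done=0

Answer: DATA 3 0 0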